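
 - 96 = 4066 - 4162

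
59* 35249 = 2079691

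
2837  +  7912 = 10749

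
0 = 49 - 49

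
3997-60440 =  - 56443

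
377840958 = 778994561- 401153603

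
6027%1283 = 895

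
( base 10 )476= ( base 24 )jk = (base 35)dl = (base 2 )111011100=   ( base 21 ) 11e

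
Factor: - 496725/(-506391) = 925/943 = 5^2* 23^( - 1) * 37^1*41^( - 1) 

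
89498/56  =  44749/28= 1598.18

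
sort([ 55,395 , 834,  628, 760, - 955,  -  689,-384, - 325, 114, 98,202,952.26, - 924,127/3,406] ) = [- 955, - 924, - 689, - 384, - 325, 127/3, 55,  98,114, 202, 395, 406, 628,  760, 834,952.26 ] 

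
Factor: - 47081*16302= - 767514462 = - 2^1*3^1*11^1 * 13^1*19^1*23^2 * 89^1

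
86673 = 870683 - 784010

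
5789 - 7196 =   -  1407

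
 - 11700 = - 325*36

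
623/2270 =623/2270 = 0.27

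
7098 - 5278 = 1820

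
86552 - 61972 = 24580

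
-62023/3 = -62023/3 = -20674.33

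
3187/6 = 3187/6 = 531.17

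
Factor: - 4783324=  - 2^2*7^1*13^1 * 17^1*773^1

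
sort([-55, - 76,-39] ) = [ - 76, - 55, - 39] 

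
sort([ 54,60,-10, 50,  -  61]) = [ - 61, - 10, 50,54, 60] 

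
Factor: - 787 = -787^1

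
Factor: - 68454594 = -2^1*3^2*13^1*292541^1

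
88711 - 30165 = 58546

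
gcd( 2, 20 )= 2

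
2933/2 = 2933/2 =1466.50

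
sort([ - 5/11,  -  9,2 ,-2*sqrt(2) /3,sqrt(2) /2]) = [ - 9,- 2*sqrt( 2)/3,-5/11,  sqrt(2)/2, 2 ]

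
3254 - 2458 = 796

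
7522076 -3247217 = 4274859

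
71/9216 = 71/9216 = 0.01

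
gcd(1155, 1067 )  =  11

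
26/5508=13/2754 = 0.00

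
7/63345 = 7/63345 = 0.00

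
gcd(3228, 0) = 3228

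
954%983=954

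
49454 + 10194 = 59648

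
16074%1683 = 927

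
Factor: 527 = 17^1*31^1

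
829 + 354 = 1183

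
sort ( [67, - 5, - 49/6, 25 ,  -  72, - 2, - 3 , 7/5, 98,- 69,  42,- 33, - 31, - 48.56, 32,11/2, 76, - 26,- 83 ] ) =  [ - 83, - 72, - 69, - 48.56, - 33, - 31, - 26,  -  49/6,-5, - 3, -2,7/5,11/2, 25, 32,  42,67,76, 98 ]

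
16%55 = 16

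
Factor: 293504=2^7 * 2293^1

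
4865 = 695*7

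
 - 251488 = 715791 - 967279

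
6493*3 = 19479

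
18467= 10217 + 8250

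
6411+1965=8376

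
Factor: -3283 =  - 7^2 * 67^1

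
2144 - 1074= 1070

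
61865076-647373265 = - 585508189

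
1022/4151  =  146/593 = 0.25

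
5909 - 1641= 4268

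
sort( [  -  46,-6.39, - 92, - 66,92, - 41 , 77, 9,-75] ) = [  -  92,-75, - 66,- 46, -41, - 6.39,9, 77,  92]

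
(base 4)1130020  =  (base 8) 13410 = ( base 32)5O8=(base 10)5896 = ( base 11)4480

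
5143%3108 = 2035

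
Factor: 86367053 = 479^1*180307^1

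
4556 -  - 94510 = 99066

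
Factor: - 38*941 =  - 2^1*  19^1*941^1 = -35758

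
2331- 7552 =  - 5221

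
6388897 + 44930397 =51319294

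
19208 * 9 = 172872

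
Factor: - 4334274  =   - 2^1*3^2*7^1*41^1*839^1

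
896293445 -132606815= 763686630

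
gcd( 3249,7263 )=9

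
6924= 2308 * 3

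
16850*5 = 84250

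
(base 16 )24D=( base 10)589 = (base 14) 301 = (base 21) 171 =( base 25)NE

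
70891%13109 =5346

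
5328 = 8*666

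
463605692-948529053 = - 484923361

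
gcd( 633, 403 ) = 1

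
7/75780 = 7/75780= 0.00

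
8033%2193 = 1454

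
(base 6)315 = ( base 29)43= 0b1110111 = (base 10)119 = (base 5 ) 434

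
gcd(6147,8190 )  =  9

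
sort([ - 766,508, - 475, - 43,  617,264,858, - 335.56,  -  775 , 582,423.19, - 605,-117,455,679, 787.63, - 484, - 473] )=[ - 775, - 766, - 605, - 484, - 475, - 473 , - 335.56,  -  117, - 43, 264,423.19,455, 508,582,617, 679 , 787.63,858] 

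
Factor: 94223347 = 53^1*1777799^1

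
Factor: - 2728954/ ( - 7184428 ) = 2^(-1)*1364477^1*1796107^(-1 )  =  1364477/3592214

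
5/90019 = 5/90019 = 0.00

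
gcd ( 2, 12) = 2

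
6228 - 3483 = 2745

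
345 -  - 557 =902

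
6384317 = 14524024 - 8139707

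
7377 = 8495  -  1118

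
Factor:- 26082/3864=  - 27/4= -2^( - 2)*3^3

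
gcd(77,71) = 1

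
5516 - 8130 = -2614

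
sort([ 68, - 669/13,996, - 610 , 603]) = [ - 610, - 669/13,68,603,  996]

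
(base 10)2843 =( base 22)5J5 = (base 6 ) 21055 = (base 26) 459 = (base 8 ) 5433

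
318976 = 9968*32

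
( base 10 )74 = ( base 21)3B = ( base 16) 4A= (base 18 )42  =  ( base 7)134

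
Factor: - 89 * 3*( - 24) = 2^3*3^2*89^1 =6408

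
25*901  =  22525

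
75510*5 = 377550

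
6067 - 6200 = -133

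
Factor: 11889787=7^1*13^1*130657^1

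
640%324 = 316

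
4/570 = 2/285=0.01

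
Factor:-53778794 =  - 2^1*757^1*35521^1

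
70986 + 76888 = 147874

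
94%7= 3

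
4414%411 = 304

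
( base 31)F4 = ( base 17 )1AA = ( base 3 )122101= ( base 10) 469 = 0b111010101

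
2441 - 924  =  1517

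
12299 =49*251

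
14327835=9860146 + 4467689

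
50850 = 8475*6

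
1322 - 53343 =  - 52021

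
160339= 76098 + 84241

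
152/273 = 152/273 = 0.56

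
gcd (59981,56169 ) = 1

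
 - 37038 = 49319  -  86357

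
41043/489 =13681/163=83.93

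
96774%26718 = 16620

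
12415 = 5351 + 7064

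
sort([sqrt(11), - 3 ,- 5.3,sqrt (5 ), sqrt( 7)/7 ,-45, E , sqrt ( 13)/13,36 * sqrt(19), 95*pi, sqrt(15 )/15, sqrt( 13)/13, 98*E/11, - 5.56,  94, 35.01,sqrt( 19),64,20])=[-45,-5.56, - 5.3,-3, sqrt(15 )/15 , sqrt ( 13 )/13, sqrt( 13 )/13,  sqrt ( 7 )/7,sqrt(5), E,sqrt ( 11 ),  sqrt(19),  20, 98 * E/11, 35.01, 64,94,36*sqrt(19), 95*pi] 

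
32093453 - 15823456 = 16269997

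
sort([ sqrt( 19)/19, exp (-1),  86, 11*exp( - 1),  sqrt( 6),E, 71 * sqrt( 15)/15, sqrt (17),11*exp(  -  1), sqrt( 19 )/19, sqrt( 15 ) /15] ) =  [sqrt(19)/19 , sqrt( 19)/19 , sqrt(15 ) /15, exp( - 1 ), sqrt(6), E, 11*exp(-1),11*exp (-1),sqrt( 17 ),71*sqrt( 15) /15, 86 ] 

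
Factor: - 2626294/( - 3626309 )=2^1*11^1* 19^1 * 61^1 * 103^1 * 3626309^( - 1 )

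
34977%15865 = 3247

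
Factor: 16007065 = 5^1 *379^1*8447^1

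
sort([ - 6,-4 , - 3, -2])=[ - 6, - 4, - 3, - 2 ]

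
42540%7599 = 4545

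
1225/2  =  1225/2 =612.50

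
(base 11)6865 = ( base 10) 9025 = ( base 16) 2341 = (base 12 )5281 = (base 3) 110101021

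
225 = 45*5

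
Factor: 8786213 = 881^1*9973^1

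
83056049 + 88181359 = 171237408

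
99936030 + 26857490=126793520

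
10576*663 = 7011888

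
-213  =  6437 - 6650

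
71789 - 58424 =13365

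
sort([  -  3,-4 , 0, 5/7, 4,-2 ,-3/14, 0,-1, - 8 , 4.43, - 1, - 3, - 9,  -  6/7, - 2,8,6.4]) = [ - 9 ,- 8, - 4, - 3, - 3,-2, - 2, - 1,  -  1 , - 6/7, - 3/14,0,0,  5/7,4,4.43,6.4 , 8] 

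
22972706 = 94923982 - 71951276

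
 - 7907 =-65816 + 57909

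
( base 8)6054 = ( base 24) 59k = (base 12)1978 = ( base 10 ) 3116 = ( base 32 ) 31C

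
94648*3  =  283944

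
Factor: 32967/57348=407/708 = 2^(-2)*3^(-1)*11^1 * 37^1*59^ ( - 1)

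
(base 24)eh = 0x161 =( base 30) BN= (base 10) 353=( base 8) 541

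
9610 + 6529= 16139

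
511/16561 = 511/16561 = 0.03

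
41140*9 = 370260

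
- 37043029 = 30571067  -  67614096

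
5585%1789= 218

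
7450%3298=854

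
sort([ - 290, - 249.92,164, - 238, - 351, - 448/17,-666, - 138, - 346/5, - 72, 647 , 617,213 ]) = [ - 666, - 351, - 290 , - 249.92,-238, - 138,  -  72 , - 346/5, - 448/17,164 , 213,617, 647 ] 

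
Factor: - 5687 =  - 11^2*47^1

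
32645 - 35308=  - 2663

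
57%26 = 5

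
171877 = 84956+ 86921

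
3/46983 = 1/15661 = 0.00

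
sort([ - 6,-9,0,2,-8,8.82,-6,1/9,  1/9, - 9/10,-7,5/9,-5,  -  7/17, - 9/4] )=[ - 9,-8, - 7, - 6, - 6 , - 5,-9/4,  -  9/10,- 7/17, 0, 1/9,1/9,5/9,2,8.82]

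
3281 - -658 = 3939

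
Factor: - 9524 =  - 2^2 * 2381^1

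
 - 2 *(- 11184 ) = 22368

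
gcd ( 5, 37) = 1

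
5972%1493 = 0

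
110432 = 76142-  -  34290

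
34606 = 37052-2446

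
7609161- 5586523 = 2022638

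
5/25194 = 5/25194 = 0.00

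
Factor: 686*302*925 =191634100 = 2^2*5^2 * 7^3*37^1*151^1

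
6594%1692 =1518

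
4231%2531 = 1700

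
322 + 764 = 1086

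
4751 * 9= 42759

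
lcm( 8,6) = 24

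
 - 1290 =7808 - 9098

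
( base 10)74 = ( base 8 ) 112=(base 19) 3h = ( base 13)59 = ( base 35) 24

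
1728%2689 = 1728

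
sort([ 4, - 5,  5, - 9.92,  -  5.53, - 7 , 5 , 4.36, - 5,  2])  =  [- 9.92, - 7, - 5.53, - 5, - 5,2, 4, 4.36,  5,  5 ]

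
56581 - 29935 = 26646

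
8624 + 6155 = 14779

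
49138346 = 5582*8803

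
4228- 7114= -2886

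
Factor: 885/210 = 2^(  -  1) * 7^(  -  1)* 59^1 = 59/14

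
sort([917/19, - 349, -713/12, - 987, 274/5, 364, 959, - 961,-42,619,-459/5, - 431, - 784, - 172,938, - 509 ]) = [ - 987, - 961, - 784, - 509, - 431, - 349, - 172,-459/5, - 713/12,-42, 917/19, 274/5, 364, 619,938,959]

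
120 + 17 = 137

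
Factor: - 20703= - 3^1*67^1*103^1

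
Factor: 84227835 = 3^1*5^1 * 5615189^1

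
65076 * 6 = 390456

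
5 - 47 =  - 42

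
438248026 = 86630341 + 351617685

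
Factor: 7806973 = 7806973^1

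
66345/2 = 33172 + 1/2 = 33172.50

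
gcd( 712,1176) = 8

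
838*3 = 2514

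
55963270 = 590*94853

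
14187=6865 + 7322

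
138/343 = 138/343 = 0.40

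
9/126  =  1/14 = 0.07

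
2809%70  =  9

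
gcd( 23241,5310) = 3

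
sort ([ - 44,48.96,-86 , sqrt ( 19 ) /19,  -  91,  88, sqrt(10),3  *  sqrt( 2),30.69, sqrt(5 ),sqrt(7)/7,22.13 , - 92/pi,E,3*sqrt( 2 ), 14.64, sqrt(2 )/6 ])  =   [  -  91,-86,  -  44, - 92/pi,sqrt(19)/19,sqrt ( 2 )/6,sqrt(7) /7,sqrt(5),E,sqrt(10),3*sqrt(2),3*sqrt( 2 ), 14.64,22.13 , 30.69, 48.96, 88] 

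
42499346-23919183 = 18580163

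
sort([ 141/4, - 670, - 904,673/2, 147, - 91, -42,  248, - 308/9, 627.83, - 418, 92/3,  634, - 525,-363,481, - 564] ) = [-904, -670, - 564,- 525, - 418, - 363, - 91, - 42, - 308/9, 92/3,141/4, 147, 248,673/2, 481,627.83,634]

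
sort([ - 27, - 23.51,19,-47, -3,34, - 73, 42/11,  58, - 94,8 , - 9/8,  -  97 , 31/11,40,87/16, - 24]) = [ - 97,-94, - 73, - 47,- 27,- 24, - 23.51, - 3, - 9/8,31/11,42/11,87/16,  8, 19, 34, 40, 58 ]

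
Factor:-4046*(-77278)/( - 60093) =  - 312666788/60093 = - 2^2*3^(-2) *7^1*11^( - 1)*17^2*607^ ( - 1 )* 38639^1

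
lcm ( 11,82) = 902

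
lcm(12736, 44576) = 89152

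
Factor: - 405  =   -3^4 * 5^1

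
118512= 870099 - 751587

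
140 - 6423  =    -  6283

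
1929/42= 643/14 = 45.93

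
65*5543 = 360295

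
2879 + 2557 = 5436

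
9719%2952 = 863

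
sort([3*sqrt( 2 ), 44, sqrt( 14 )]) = [ sqrt( 14), 3*sqrt ( 2),44 ] 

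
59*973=57407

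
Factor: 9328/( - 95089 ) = -2^4*11^1*53^1*95089^( - 1 ) 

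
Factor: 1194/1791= 2/3 = 2^1*3^ ( - 1)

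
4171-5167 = -996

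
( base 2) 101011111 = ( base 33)AL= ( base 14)1b1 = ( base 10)351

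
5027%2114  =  799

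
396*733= 290268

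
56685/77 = 56685/77 = 736.17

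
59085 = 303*195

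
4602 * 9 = 41418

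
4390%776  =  510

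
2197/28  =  2197/28 = 78.46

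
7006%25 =6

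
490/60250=49/6025 = 0.01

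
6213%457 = 272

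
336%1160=336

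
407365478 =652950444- 245584966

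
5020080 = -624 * (  -  8045)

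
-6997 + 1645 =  - 5352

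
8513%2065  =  253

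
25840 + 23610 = 49450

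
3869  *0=0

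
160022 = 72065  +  87957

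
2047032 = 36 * 56862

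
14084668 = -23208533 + 37293201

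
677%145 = 97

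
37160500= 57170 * 650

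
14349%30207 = 14349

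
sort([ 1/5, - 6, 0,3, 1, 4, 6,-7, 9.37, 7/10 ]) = [ - 7, - 6, 0, 1/5, 7/10, 1,3, 4,  6, 9.37]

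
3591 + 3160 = 6751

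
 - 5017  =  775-5792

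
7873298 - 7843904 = 29394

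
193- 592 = - 399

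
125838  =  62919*2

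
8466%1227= 1104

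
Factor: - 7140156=- 2^2*3^1*313^1*1901^1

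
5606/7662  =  2803/3831 =0.73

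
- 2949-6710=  - 9659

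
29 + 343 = 372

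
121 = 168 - 47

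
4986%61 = 45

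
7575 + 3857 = 11432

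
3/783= 1/261 =0.00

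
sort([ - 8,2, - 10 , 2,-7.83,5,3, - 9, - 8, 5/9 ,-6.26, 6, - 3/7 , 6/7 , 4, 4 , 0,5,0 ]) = [ - 10 ,  -  9, - 8, - 8, - 7.83, - 6.26 , - 3/7,0,0, 5/9 , 6/7, 2,  2,3,4, 4,5,5,6]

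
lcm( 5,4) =20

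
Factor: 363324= 2^2*3^1*13^1*17^1 * 137^1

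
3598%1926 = 1672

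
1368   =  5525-4157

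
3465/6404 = 3465/6404 = 0.54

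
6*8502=51012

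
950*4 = 3800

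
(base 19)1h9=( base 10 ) 693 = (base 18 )229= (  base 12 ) 499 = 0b1010110101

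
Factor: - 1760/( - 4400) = 2/5 = 2^1 * 5^( - 1 )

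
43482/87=14494/29 = 499.79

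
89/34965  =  89/34965 = 0.00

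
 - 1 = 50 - 51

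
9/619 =9/619 =0.01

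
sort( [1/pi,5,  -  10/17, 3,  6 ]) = [ - 10/17,1/pi , 3 , 5, 6]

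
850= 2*425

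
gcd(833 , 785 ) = 1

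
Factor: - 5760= - 2^7*3^2*5^1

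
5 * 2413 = 12065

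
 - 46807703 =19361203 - 66168906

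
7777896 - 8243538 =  - 465642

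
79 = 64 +15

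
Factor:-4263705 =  - 3^3*5^1* 31583^1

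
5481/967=5+646/967 = 5.67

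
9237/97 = 9237/97 = 95.23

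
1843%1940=1843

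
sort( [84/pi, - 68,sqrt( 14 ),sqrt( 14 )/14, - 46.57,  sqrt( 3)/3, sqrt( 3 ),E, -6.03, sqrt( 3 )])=[ -68, - 46.57 ,  -  6.03,sqrt( 14) /14,sqrt( 3 )/3,  sqrt( 3 ), sqrt( 3 ),E,sqrt( 14 ),84/pi]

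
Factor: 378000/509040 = 75/101 =3^1*5^2 * 101^( - 1)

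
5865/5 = 1173 =1173.00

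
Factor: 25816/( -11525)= - 2^3*5^( - 2)*  7^1 =- 56/25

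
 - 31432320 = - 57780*544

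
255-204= 51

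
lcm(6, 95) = 570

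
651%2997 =651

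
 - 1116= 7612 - 8728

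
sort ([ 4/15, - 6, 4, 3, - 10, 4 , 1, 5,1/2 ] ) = [ - 10,-6, 4/15, 1/2, 1, 3, 4 , 4, 5] 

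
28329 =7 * 4047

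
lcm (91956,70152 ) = 6804744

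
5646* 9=50814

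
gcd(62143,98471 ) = 1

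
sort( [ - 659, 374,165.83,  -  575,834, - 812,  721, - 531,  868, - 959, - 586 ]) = [ - 959,  -  812,-659,-586, - 575, - 531, 165.83,  374, 721,  834,868 ]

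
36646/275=36646/275 = 133.26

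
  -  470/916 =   -  235/458 =- 0.51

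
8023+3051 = 11074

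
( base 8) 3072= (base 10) 1594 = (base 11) 121A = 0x63A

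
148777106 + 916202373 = 1064979479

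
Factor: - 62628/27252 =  - 5219/2271 =- 3^( - 1 )*17^1*307^1*757^( - 1) 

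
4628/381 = 4628/381 = 12.15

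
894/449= 894/449= 1.99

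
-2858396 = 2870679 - 5729075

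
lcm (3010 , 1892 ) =66220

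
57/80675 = 57/80675 =0.00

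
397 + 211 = 608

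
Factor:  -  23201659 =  - 13^1* 1784743^1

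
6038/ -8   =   - 3019/4 = - 754.75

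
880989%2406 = 393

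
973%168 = 133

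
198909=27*7367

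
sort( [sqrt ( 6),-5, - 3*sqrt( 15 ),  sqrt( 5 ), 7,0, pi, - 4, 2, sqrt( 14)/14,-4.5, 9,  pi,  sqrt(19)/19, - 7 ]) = [-3*sqrt (15 ),-7,- 5, - 4.5,-4, 0, sqrt( 19)/19, sqrt( 14)/14, 2, sqrt(  5), sqrt (6 ),pi, pi,7, 9]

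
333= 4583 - 4250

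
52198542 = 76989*678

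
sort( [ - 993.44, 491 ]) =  [- 993.44,491 ]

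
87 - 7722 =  -7635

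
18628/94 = 198 + 8/47 = 198.17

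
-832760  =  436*( - 1910 ) 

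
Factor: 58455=3^3*5^1*433^1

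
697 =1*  697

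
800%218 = 146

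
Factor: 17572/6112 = 23/8 =2^ (-3)*23^1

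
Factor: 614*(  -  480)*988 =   -  2^8*3^1*5^1*13^1*19^1*307^1  =  - 291183360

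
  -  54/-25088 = 27/12544 = 0.00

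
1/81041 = 1/81041  =  0.00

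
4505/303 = 4505/303 =14.87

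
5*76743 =383715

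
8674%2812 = 238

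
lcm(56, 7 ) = 56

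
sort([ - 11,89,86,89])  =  [ - 11,86, 89,89 ] 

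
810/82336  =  405/41168 = 0.01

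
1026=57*18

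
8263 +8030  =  16293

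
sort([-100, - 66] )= [ - 100, - 66]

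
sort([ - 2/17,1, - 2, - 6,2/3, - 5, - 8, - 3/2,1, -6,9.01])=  [ - 8, - 6, - 6,-5, - 2, - 3/2, - 2/17 , 2/3,1,1, 9.01]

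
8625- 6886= 1739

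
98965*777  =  76895805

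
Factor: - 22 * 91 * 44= - 88088 = - 2^3*7^1*11^2*13^1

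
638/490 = 319/245=   1.30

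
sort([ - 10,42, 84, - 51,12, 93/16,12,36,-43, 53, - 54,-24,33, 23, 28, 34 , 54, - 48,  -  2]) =[ - 54, - 51 ,-48,-43,-24, - 10, - 2 , 93/16 , 12, 12, 23,28, 33,  34 , 36,42,53, 54,84 ] 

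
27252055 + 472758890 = 500010945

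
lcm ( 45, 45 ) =45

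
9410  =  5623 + 3787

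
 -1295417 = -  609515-685902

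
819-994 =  - 175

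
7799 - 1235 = 6564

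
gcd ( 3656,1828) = 1828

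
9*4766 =42894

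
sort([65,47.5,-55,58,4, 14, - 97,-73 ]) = [ - 97,-73 , -55, 4,  14 , 47.5, 58, 65]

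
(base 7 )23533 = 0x17d4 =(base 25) 9J0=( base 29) 77A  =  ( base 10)6100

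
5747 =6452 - 705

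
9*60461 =544149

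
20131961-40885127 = - 20753166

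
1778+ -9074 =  - 7296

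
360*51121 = 18403560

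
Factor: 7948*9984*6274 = 497859667968= 2^11*3^1*13^1*1987^1*3137^1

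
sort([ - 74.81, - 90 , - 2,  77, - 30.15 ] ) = [ - 90, - 74.81, - 30.15, - 2,77]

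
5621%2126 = 1369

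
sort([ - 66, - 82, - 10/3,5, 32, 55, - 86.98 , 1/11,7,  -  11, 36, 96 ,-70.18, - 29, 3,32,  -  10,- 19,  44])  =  [-86.98, - 82,-70.18, - 66, - 29 , - 19,- 11, - 10, - 10/3, 1/11,3, 5,7,  32, 32,  36, 44, 55,96 ] 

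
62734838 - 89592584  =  - 26857746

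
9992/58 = 172 + 8/29=172.28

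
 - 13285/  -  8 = 13285/8 =1660.62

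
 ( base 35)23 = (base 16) 49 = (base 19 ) 3g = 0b1001001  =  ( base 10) 73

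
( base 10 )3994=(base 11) 3001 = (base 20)9je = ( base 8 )7632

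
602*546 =328692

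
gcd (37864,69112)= 8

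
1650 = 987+663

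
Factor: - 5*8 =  - 2^3*5^1  =  - 40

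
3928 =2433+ 1495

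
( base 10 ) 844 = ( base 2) 1101001100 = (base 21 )1J4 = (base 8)1514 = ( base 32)qc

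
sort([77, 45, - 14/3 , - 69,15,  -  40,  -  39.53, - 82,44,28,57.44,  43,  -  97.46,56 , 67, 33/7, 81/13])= [ - 97.46, - 82, - 69, - 40, - 39.53, - 14/3, 33/7, 81/13,  15,28,43,  44  ,  45, 56, 57.44 , 67,  77]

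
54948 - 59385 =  - 4437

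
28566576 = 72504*394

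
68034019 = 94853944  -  26819925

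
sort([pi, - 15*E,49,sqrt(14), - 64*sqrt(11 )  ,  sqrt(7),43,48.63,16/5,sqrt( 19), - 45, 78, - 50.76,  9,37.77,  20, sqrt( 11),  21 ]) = [ - 64*sqrt(11), - 50.76,- 45, - 15*E,sqrt( 7 ), pi, 16/5,sqrt( 11), sqrt( 14),sqrt( 19) , 9, 20, 21,37.77, 43,48.63,49,78 ]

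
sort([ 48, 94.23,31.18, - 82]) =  [ - 82,31.18,48,94.23 ]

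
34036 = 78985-44949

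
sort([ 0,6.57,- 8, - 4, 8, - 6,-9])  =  [-9, - 8, - 6, - 4,0,6.57,8]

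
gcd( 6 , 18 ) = 6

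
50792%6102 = 1976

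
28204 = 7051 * 4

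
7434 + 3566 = 11000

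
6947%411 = 371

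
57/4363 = 57/4363 = 0.01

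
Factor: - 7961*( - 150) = 2^1 * 3^1*5^2*19^1*419^1  =  1194150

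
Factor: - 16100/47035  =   - 140/409  =  - 2^2*5^1*7^1*409^(  -  1) 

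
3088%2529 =559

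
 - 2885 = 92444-95329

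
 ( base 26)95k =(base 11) 4758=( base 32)62q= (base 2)1100001011010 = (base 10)6234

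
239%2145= 239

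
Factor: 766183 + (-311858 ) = 5^2*17^1 * 1069^1 = 454325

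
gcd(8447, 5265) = 1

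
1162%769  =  393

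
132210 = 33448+98762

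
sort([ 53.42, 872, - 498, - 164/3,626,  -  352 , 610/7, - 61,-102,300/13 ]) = [ - 498, - 352,-102, - 61, - 164/3,300/13,53.42,610/7, 626,872]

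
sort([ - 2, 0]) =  [ - 2,  0] 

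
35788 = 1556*23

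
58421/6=58421/6 = 9736.83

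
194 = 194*1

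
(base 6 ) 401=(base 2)10010001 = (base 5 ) 1040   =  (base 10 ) 145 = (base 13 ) B2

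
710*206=146260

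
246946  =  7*35278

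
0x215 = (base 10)533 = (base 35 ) F8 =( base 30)HN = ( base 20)16D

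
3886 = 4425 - 539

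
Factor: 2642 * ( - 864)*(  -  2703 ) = 2^6*3^4  *17^1*53^1 * 1321^1 = 6170105664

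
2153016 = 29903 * 72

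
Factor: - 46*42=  - 2^2*3^1*7^1  *23^1 = - 1932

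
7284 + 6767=14051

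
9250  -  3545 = 5705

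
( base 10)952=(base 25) 1D2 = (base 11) 796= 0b1110111000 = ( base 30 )11M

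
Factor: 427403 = 427403^1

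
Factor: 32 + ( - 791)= - 3^1*11^1*23^1 =- 759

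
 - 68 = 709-777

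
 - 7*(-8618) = 60326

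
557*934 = 520238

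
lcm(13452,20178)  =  40356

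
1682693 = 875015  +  807678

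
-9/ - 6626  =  9/6626=0.00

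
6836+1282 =8118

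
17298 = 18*961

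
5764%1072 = 404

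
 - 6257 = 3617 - 9874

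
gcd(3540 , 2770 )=10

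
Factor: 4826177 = 337^1*14321^1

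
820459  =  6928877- 6108418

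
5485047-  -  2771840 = 8256887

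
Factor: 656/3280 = 1/5=5^( - 1)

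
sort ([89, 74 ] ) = [74 , 89 ] 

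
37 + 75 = 112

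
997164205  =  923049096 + 74115109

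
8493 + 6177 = 14670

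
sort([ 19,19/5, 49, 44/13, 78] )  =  [44/13 , 19/5, 19,49,78]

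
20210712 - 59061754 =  - 38851042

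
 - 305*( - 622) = 189710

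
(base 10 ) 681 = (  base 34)K1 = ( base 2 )1010101001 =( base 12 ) 489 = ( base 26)105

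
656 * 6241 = 4094096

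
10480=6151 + 4329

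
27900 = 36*775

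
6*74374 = 446244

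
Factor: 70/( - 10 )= - 7 = - 7^1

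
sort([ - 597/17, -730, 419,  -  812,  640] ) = [ - 812, - 730,-597/17,419,640]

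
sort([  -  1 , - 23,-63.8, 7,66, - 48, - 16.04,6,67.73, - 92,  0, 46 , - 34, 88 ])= [ - 92,-63.8,  -  48, -34, - 23, - 16.04, - 1 , 0,6, 7, 46,  66, 67.73, 88]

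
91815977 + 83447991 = 175263968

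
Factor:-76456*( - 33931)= 2^3*19^1*503^1*33931^1 = 2594228536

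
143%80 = 63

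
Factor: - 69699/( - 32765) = 3^1 * 5^( - 1)*7^1*3319^1*6553^(- 1 )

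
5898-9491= - 3593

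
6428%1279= 33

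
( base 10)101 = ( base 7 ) 203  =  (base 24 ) 45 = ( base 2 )1100101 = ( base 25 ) 41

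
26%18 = 8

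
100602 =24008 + 76594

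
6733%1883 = 1084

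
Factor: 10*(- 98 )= - 2^2*5^1*7^2  =  - 980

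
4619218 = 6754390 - 2135172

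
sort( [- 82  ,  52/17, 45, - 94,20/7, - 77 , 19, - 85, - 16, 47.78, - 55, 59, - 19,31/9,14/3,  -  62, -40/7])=[  -  94,-85, - 82, - 77,-62 ,-55, - 19,- 16 , - 40/7,20/7,52/17, 31/9,14/3, 19,45,47.78,59 ]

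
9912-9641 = 271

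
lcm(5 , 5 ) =5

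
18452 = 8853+9599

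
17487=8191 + 9296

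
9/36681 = 3/12227= 0.00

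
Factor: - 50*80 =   -  2^5*5^3 = - 4000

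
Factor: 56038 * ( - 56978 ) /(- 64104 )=2^ ( - 1 )*3^( - 1 )*31^1 * 919^1*2671^( - 1)* 28019^1 = 798233291/16026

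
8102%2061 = 1919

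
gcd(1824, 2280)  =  456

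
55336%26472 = 2392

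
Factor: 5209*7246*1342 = 50653003588  =  2^2*11^1*61^1*3623^1*5209^1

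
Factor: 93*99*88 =810216 = 2^3*3^3*11^2*31^1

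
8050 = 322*25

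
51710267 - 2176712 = 49533555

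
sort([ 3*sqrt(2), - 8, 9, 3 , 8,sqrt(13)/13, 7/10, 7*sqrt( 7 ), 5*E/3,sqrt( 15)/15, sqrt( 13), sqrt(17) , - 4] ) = [ - 8, - 4 , sqrt(15)/15,sqrt(13)/13,7/10,3, sqrt(13 ),sqrt(17), 3*sqrt(2),5*E/3,8,  9, 7*sqrt( 7)]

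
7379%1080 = 899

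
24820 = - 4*(  -  6205 ) 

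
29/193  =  29/193 = 0.15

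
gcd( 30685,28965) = 5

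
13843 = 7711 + 6132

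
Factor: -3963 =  - 3^1*1321^1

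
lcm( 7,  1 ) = 7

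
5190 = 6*865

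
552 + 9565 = 10117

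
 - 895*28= - 25060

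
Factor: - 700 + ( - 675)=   -  1375 = - 5^3 * 11^1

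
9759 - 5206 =4553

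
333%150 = 33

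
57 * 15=855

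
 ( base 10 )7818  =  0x1E8A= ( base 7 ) 31536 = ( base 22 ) G38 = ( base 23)EHL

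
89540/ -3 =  - 89540/3 = -  29846.67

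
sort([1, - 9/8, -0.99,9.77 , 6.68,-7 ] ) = [ - 7,-9/8 , - 0.99 , 1,6.68,9.77 ] 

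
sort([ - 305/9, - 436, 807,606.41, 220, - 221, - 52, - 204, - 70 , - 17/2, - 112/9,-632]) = [ - 632, - 436,-221 , - 204, - 70, - 52,-305/9, - 112/9, - 17/2, 220, 606.41  ,  807 ] 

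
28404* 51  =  1448604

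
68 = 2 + 66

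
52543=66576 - 14033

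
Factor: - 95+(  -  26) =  - 121 = - 11^2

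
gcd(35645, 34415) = 5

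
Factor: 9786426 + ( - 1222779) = 3^1*2854549^1 = 8563647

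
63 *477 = 30051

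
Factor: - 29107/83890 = - 2^( - 1)*5^(  -  1 )*13^1  *2239^1 * 8389^( - 1)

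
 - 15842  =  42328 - 58170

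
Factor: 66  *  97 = 2^1*3^1 * 11^1*97^1 = 6402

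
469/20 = 23 + 9/20 = 23.45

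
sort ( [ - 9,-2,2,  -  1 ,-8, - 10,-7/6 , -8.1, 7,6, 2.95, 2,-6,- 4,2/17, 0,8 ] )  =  [ - 10,-9,-8.1, - 8,-6,-4,-2 ,  -  7/6,-1 , 0,2/17,2,2,2.95,6, 7,  8 ] 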